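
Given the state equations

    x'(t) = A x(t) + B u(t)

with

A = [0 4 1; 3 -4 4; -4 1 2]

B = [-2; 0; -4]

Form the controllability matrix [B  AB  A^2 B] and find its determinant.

AB = [[-4], [-22], [0]]
A^2B = [[-88], [76], [-6]]
Controllability matrix C = [B  AB  A^2B] = [[-2, -4, -88], [0, -22, 76], [-4, 0, -6]]
Expanding along the first row, det(C) = (-2)·((-22)·(-6) - 76·0) - (-4)·(0·(-6) - 76·(-4)) + (-88)·(0·0 - (-22)·(-4)) = (-2)·132 - (-4)·304 + (-88)·(-88) = 8696
Since det(C) ≠ 0, rank(C) = 3 and the system is completely controllable.

8696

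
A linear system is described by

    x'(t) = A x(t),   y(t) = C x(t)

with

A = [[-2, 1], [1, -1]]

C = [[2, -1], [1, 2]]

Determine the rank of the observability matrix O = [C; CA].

2

CA = [[-5, 3], [0, -1]]
Observability matrix O = [C; CA] = [[2, -1], [1, 2], [-5, 3], [0, -1]]
Take the 2×2 submatrix of O formed by rows 1, 2: [[2, -1], [1, 2]]. Its determinant is 2·2 - (-1)·1 = 4 - (-1) = 5 ≠ 0.
So rank(O) ≥ 2; since O has 2 columns, rank(O) = 2.
rank(O) = 2 = n, so the pair (A, C) is completely observable.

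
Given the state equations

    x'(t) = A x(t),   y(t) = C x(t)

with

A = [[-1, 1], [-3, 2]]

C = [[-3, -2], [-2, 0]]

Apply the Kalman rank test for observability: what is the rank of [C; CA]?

CA = [[9, -7], [2, -2]]
Observability matrix O = [C; CA] = [[-3, -2], [-2, 0], [9, -7], [2, -2]]
Take the 2×2 submatrix of O formed by rows 1, 2: [[-3, -2], [-2, 0]]. Its determinant is (-3)·0 - (-2)·(-2) = 0 - 4 = -4 ≠ 0.
So rank(O) ≥ 2; since O has 2 columns, rank(O) = 2.
rank(O) = 2 = n, so the pair (A, C) is completely observable.

2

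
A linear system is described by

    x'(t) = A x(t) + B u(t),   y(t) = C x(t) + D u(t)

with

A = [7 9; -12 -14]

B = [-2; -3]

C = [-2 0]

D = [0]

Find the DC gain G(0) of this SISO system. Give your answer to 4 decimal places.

G(0) = C(-A)^{-1}B + D = -C A^{-1} B + D.
det A = 10, so A^{-1} = (1/10)·adj(A) = [[-7/5, -9/10], [6/5, 7/10]]
A^{-1} B = [11/2, -9/2]^T
C A^{-1} B = -11
G(0) = D - C A^{-1} B = 0 - (-11) = 11

11.0000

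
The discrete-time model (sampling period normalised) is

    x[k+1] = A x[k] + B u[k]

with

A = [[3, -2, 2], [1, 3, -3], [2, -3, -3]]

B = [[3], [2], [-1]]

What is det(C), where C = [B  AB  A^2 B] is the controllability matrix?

-1692

AB = [[3], [12], [3]]
A^2B = [[-9], [30], [-39]]
Controllability matrix C = [B  AB  A^2B] = [[3, 3, -9], [2, 12, 30], [-1, 3, -39]]
Expanding along the first row, det(C) = 3·(12·(-39) - 30·3) - 3·(2·(-39) - 30·(-1)) + (-9)·(2·3 - 12·(-1)) = 3·(-558) - 3·(-48) + (-9)·18 = -1692
Since det(C) ≠ 0, rank(C) = 3 and the system is completely controllable.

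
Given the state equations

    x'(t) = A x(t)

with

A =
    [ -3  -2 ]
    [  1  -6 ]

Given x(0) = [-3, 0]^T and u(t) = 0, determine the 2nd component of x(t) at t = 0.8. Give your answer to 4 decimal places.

-0.0673

det(sI - A) = s^2 - (tr A)s + det A, with tr A = (-3) + (-6) = -9 and det A = (-3)·(-6) - (-2)·1 = 18 - (-2) = 20.
So p(s) = det(sI - A) = s^2 + 9s + 20.
Factor s^2 + 9s + 20: two numbers with sum -9 and product 20 are -4 and -5, so s^2 + 9s + 20 = (s + 4)(s + 5).
Hence p(s) = (s + 4) (s + 5), with roots -5, -4.
The eigenvalues -5, -4 are distinct and real, so A is diagonalisable and x(t) = e^{At} x(0) = V diag(e^{λ_i t}) V^{-1} x(0), where the columns of V are the eigenvectors.
λ = -5: A - (-5)I = [[2, -2], [1, -1]]. Row 1 gives 2·v1 + (-2)·v2 = 0, so take v_1 = [1, 1]^T.
λ = -4: A - (-4)I = [[1, -2], [1, -2]]. Row 1 gives 1·v1 + (-2)·v2 = 0, so take v_2 = [2, 1]^T.
V = [v_1 v_2] = [[1, 2], [1, 1]] has det V = -1, so V^{-1} = adj(V)/det V = [[-1, 2], [1, -1]].
Modal coordinates z(0) = V^{-1} x(0): (-1)·(-3) + 2·0 = 3; 1·(-3) + (-1)·0 = -3; so z(0) = [3, -3]^T.
x_2(t) = Σ_i (v_i)_2 · z_i(0) · e^{λ_i t} (row 2 of V times the modal terms).
x_2(0.8) = 1·3·e^{-5·0.8} + 1·(-3)·e^{-4·0.8} = 3·0.018316 + (-3)·0.040762 = -0.0673.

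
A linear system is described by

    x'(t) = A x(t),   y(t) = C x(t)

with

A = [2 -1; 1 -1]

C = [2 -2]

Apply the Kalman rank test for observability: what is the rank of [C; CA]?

CA = [[2, 0]]
Observability matrix O = [C; CA] = [[2, -2], [2, 0]]
det(O) = 2·0 - (-2)·2 = 0 - (-4) = 4 ≠ 0, so rank(O) = 2.
rank(O) = 2 = n, so the pair (A, C) is completely observable.

2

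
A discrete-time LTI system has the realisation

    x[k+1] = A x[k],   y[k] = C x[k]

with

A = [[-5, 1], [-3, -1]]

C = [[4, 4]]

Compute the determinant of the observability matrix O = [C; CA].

CA = [[-32, 0]]
Observability matrix O = [C; CA] = [[4, 4], [-32, 0]]
det(O) = 4·0 - 4·(-32) = 0 - (-128) = 128
Since det(O) ≠ 0, rank(O) = 2 and the system is completely observable.

128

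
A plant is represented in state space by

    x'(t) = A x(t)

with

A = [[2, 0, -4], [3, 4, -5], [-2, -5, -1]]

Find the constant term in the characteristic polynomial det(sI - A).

30

Expand det(sI - A) for the 3×3 matrix.
p(s) = s^3 - 5s^2 - 31s + 30.
(Check: constant term = det(-A) = (-1)^3 det A = 30; coefficient of s^2 = -tr A = -5.)
The constant term is 30.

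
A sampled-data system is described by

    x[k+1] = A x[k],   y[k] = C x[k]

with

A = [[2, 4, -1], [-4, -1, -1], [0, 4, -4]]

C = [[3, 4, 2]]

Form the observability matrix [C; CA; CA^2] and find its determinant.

9580

CA = [[-10, 16, -15]]
CA^2 = [[-84, -116, 54]]
Observability matrix O = [C; CA; CA^2] = [[3, 4, 2], [-10, 16, -15], [-84, -116, 54]]
Expanding along the first row, det(O) = 3·(16·54 - (-15)·(-116)) - 4·((-10)·54 - (-15)·(-84)) + 2·((-10)·(-116) - 16·(-84)) = 3·(-876) - 4·(-1800) + 2·2504 = 9580
Since det(O) ≠ 0, rank(O) = 3 and the system is completely observable.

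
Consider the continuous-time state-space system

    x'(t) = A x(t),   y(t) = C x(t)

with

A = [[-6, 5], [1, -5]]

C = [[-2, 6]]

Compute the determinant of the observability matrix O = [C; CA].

CA = [[18, -40]]
Observability matrix O = [C; CA] = [[-2, 6], [18, -40]]
det(O) = (-2)·(-40) - 6·18 = 80 - 108 = -28
Since det(O) ≠ 0, rank(O) = 2 and the system is completely observable.

-28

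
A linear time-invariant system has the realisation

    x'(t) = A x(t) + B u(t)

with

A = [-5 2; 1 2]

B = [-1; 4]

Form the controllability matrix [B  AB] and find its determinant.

AB = [[13], [7]]
Controllability matrix C = [B  AB] = [[-1, 13], [4, 7]]
det(C) = (-1)·7 - 13·4 = -7 - 52 = -59
Since det(C) ≠ 0, rank(C) = 2 and the system is completely controllable.

-59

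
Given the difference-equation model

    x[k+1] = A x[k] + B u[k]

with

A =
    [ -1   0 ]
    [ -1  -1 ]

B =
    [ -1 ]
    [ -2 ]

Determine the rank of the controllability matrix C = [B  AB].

AB = [[1], [3]]
Controllability matrix C = [B  AB] = [[-1, 1], [-2, 3]]
det(C) = (-1)·3 - 1·(-2) = -3 - (-2) = -1 ≠ 0, so rank(C) = 2.
rank(C) = 2 = n, so the pair (A, B) is completely controllable.

2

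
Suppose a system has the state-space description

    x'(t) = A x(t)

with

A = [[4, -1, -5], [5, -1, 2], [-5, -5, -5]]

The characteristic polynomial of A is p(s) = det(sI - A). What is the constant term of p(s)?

Expand det(sI - A) for the 3×3 matrix.
p(s) = s^3 + 2s^2 - 29s - 195.
(Check: constant term = det(-A) = (-1)^3 det A = -195; coefficient of s^2 = -tr A = 2.)
The constant term is -195.

-195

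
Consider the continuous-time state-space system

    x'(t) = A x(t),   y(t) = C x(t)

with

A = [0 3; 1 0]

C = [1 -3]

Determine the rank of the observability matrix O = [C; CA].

CA = [[-3, 3]]
Observability matrix O = [C; CA] = [[1, -3], [-3, 3]]
det(O) = 1·3 - (-3)·(-3) = 3 - 9 = -6 ≠ 0, so rank(O) = 2.
rank(O) = 2 = n, so the pair (A, C) is completely observable.

2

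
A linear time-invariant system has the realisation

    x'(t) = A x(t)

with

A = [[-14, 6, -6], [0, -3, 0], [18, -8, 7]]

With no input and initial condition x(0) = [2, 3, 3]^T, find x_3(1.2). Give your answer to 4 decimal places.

det(sI - A) = s^3 - (tr A)s^2 + (M11 + M22 + M33)s - det A, where Mii is the 2×2 principal minor of A obtained by deleting row i and column i.
tr A = (-14) + (-3) + 7 = -10; M11 = (-3)·7 - 0·(-8) = -21 - 0 = -21; M22 = (-14)·7 - (-6)·18 = -98 - (-108) = 10; M33 = (-14)·(-3) - 6·0 = 42 - 0 = 42; sum of minors = 31.
det A = (-14)·((-3)·7 - 0·(-8)) - 6·(0·7 - 0·18) + (-6)·(0·(-8) - (-3)·18) = (-14)·(-21) - 6·0 + (-6)·54 = -30.
So p(s) = det(sI - A) = s^3 + 10s^2 + 31s + 30.
Rational-root test: any integer root divides 30. Testing small divisors, s = -2 works: p(-2) = -8 + 40 + (-62) + 30 = 0, so (s + 2) is a factor.
Dividing, p(s) = (s + 2)(s^2 + 8s + 15).
Factor s^2 + 8s + 15: two numbers with sum -8 and product 15 are -3 and -5, so s^2 + 8s + 15 = (s + 3)(s + 5).
Hence p(s) = (s + 2) (s + 3) (s + 5), with roots -5, -3, -2.
The eigenvalues -5, -3, -2 are distinct and real, so A is diagonalisable and x(t) = e^{At} x(0) = V diag(e^{λ_i t}) V^{-1} x(0), where the columns of V are the eigenvectors.
λ = -5: A - (-5)I = [[-9, 6, -6], [0, 2, 0], [18, -8, 12]]. v must be orthogonal to every row; (row 1) × (row 2) = [12, 0, -18], so take v_1 = [2, 0, -3]^T.
λ = -3: A - (-3)I = [[-11, 6, -6], [0, 0, 0], [18, -8, 10]]. v must be orthogonal to every row; (row 1) × (row 3) = [12, 2, -20], so take v_2 = [6, 1, -10]^T.
λ = -2: A - (-2)I = [[-12, 6, -6], [0, -1, 0], [18, -8, 9]]. v must be orthogonal to every row; (row 1) × (row 2) = [-6, 0, 12], so take v_3 = [-1, 0, 2]^T.
V = [v_1 v_2 v_3] = [[2, 6, -1], [0, 1, 0], [-3, -10, 2]] has det V = 1, so V^{-1} = adj(V)/det V = [[2, -2, 1], [0, 1, 0], [3, 2, 2]].
Modal coordinates z(0) = V^{-1} x(0): 2·2 + (-2)·3 + 1·3 = 1; 0·2 + 1·3 + 0·3 = 3; 3·2 + 2·3 + 2·3 = 18; so z(0) = [1, 3, 18]^T.
x_3(t) = Σ_i (v_i)_3 · z_i(0) · e^{λ_i t} (row 3 of V times the modal terms).
x_3(1.2) = (-3)·1·e^{-5·1.2} + (-10)·3·e^{-3·1.2} + 2·18·e^{-2·1.2} = (-3)·0.002479 + (-30)·0.027324 + 36·0.090718 = 2.4387.

2.4387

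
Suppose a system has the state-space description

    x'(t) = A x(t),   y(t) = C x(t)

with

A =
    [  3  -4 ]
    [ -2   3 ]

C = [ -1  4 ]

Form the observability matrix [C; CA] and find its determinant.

28

CA = [[-11, 16]]
Observability matrix O = [C; CA] = [[-1, 4], [-11, 16]]
det(O) = (-1)·16 - 4·(-11) = -16 - (-44) = 28
Since det(O) ≠ 0, rank(O) = 2 and the system is completely observable.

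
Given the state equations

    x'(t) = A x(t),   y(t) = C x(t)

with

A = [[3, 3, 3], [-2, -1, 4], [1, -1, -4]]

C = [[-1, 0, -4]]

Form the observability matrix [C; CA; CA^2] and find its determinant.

-1406

CA = [[-7, 1, 13]]
CA^2 = [[-10, -35, -69]]
Observability matrix O = [C; CA; CA^2] = [[-1, 0, -4], [-7, 1, 13], [-10, -35, -69]]
Expanding along the first row, det(O) = (-1)·(1·(-69) - 13·(-35)) - 0·((-7)·(-69) - 13·(-10)) + (-4)·((-7)·(-35) - 1·(-10)) = (-1)·386 - 0·613 + (-4)·255 = -1406
Since det(O) ≠ 0, rank(O) = 3 and the system is completely observable.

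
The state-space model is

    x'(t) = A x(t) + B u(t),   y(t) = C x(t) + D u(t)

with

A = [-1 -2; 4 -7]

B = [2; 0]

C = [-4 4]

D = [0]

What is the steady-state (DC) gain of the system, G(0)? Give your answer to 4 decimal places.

-1.6000

G(0) = C(-A)^{-1}B + D = -C A^{-1} B + D.
det A = 15, so A^{-1} = (1/15)·adj(A) = [[-7/15, 2/15], [-4/15, -1/15]]
A^{-1} B = [-14/15, -8/15]^T
C A^{-1} B = 8/5
G(0) = D - C A^{-1} B = 0 - (8/5) = -8/5 ≈ -1.6000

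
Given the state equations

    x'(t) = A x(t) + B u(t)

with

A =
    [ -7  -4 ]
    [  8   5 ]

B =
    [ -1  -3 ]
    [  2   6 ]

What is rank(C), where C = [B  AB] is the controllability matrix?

AB = [[-1, -3], [2, 6]]
Controllability matrix C = [B  AB] = [[-1, -3, -1, -3], [2, 6, 2, 6]]
Every column of C is a scalar multiple of column 1 = [-1, 2] (multipliers 1, 3, 1, 3), so the columns span a one-dimensional space.
C ≠ 0, hence rank(C) = 1.
rank(C) = 1 < n = 2, so the pair (A, B) is not completely controllable.

1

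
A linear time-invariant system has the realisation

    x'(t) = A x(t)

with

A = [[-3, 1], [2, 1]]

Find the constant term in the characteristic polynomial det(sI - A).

For a 2×2 matrix, det(sI - A) = s^2 - (tr A)s + det A.
tr A = -2, det A = -5.
So p(s) = s^2 + 2s - 5.
The constant term is -5.

-5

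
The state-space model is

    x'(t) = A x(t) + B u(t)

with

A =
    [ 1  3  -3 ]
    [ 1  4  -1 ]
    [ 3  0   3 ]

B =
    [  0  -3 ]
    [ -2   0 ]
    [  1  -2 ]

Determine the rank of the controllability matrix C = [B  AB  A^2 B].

3

AB = [[-9, 3], [-9, -1], [3, -15]]
A^2B = [[-45, 45], [-48, 14], [-18, -36]]
Controllability matrix C = [B  AB  A^2B] = [[0, -3, -9, 3, -45, 45], [-2, 0, -9, -1, -48, 14], [1, -2, 3, -15, -18, -36]]
Take the 3×3 submatrix of C formed by columns 1, 2, 3: [[0, -3, -9], [-2, 0, -9], [1, -2, 3]]. Its determinant is 0·(0·3 - (-9)·(-2)) - (-3)·((-2)·3 - (-9)·1) + (-9)·((-2)·(-2) - 0·1) = 0·(-18) - (-3)·3 + (-9)·4 = -27 ≠ 0.
So rank(C) ≥ 3; since C has 3 rows, rank(C) = 3.
rank(C) = 3 = n, so the pair (A, B) is completely controllable.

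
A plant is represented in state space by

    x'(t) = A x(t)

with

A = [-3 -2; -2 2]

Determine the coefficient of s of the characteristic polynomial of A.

1

For a 2×2 matrix, det(sI - A) = s^2 - (tr A)s + det A.
tr A = -1, det A = -10.
So p(s) = s^2 + s - 10.
The coefficient of s is 1.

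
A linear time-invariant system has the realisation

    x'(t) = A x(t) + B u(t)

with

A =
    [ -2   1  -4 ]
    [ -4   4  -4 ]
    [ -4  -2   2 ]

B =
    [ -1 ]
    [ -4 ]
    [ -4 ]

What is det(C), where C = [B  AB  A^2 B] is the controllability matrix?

0

AB = [[14], [4], [4]]
A^2B = [[-40], [-56], [-56]]
Controllability matrix C = [B  AB  A^2B] = [[-1, 14, -40], [-4, 4, -56], [-4, 4, -56]]
Expanding along the first row, det(C) = (-1)·(4·(-56) - (-56)·4) - 14·((-4)·(-56) - (-56)·(-4)) + (-40)·((-4)·4 - 4·(-4)) = (-1)·0 - 14·0 + (-40)·0 = 0
Since det(C) = 0, rank(C) < 3 and the system is not completely controllable.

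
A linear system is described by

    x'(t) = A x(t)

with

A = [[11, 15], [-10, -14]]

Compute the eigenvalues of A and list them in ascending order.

det(sI - A) = s^2 - (tr A)s + det A, with tr A = 11 + (-14) = -3 and det A = 11·(-14) - 15·(-10) = -154 - (-150) = -4.
So p(s) = det(sI - A) = s^2 + 3s - 4.
Factor s^2 + 3s - 4: two numbers with sum -3 and product -4 are 1 and -4, so s^2 + 3s - 4 = (s - 1)(s + 4).
Hence p(s) = (s - 1) (s + 4), with roots -4, 1.
At least one eigenvalue has non-negative real part, so the system is not asymptotically stable.

-4, 1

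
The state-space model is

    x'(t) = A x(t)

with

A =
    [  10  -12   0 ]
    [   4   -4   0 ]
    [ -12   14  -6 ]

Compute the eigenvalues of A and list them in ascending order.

det(sI - A) = s^3 - (tr A)s^2 + (M11 + M22 + M33)s - det A, where Mii is the 2×2 principal minor of A obtained by deleting row i and column i.
tr A = 10 + (-4) + (-6) = 0; M11 = (-4)·(-6) - 0·14 = 24 - 0 = 24; M22 = 10·(-6) - 0·(-12) = -60 - 0 = -60; M33 = 10·(-4) - (-12)·4 = -40 - (-48) = 8; sum of minors = -28.
det A = 10·((-4)·(-6) - 0·14) - (-12)·(4·(-6) - 0·(-12)) + 0·(4·14 - (-4)·(-12)) = 10·24 - (-12)·(-24) + 0·8 = -48.
So p(s) = det(sI - A) = s^3 - 28s + 48.
Rational-root test: any integer root divides 48. Testing small divisors, s = 2 works: p(2) = 8 + 0 + (-56) + 48 = 0, so (s - 2) is a factor.
Dividing, p(s) = (s - 2)(s^2 + 2s - 24).
Factor s^2 + 2s - 24: two numbers with sum -2 and product -24 are 4 and -6, so s^2 + 2s - 24 = (s - 4)(s + 6).
Hence p(s) = (s - 4) (s - 2) (s + 6), with roots -6, 2, 4.
At least one eigenvalue has non-negative real part, so the system is not asymptotically stable.

-6, 2, 4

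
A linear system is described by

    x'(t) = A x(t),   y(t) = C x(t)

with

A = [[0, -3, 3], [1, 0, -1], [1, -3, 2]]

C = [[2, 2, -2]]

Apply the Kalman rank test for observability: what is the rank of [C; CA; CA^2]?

CA = [[0, 0, 0]]
CA^2 = [[0, 0, 0]]
Observability matrix O = [C; CA; CA^2] = [[2, 2, -2], [0, 0, 0], [0, 0, 0]]
Every row of O is a scalar multiple of row 1 = [2, 2, -2] (multipliers 1, 0, 0), so the rows span a one-dimensional space.
O ≠ 0, hence rank(O) = 1.
rank(O) = 1 < n = 3, so the pair (A, C) is not completely observable.

1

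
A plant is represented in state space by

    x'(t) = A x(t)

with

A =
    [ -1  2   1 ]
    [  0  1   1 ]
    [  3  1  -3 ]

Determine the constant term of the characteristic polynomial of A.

Expand det(sI - A) for the 3×3 matrix.
p(s) = s^3 + 3s^2 - 5s - 7.
(Check: constant term = det(-A) = (-1)^3 det A = -7; coefficient of s^2 = -tr A = 3.)
The constant term is -7.

-7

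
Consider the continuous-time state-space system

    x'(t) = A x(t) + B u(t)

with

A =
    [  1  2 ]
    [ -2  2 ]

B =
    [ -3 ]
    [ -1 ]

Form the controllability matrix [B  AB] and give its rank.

2

AB = [[-5], [4]]
Controllability matrix C = [B  AB] = [[-3, -5], [-1, 4]]
det(C) = (-3)·4 - (-5)·(-1) = -12 - 5 = -17 ≠ 0, so rank(C) = 2.
rank(C) = 2 = n, so the pair (A, B) is completely controllable.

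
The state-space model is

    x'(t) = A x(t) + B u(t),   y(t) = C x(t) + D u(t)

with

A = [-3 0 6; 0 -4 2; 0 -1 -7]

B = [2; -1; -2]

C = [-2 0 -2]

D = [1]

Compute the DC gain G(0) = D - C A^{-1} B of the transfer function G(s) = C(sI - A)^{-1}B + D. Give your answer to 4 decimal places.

1.0667

G(0) = C(-A)^{-1}B + D = -C A^{-1} B + D.
det A = -90, so A^{-1} = (1/-90)·adj(A) = [[-1/3, 1/15, -4/15], [0, -7/30, -1/15], [0, 1/30, -2/15]]
A^{-1} B = [-1/5, 11/30, 7/30]^T
C A^{-1} B = -1/15
G(0) = D - C A^{-1} B = 1 - (-1/15) = 16/15 ≈ 1.0667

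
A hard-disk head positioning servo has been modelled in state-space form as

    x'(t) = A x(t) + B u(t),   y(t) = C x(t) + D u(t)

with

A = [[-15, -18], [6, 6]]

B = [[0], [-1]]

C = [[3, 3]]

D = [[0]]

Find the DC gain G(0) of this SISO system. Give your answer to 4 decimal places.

0.5000

G(0) = C(-A)^{-1}B + D = -C A^{-1} B + D.
det A = 18, so A^{-1} = (1/18)·adj(A) = [[1/3, 1], [-1/3, -5/6]]
A^{-1} B = [-1, 5/6]^T
C A^{-1} B = -1/2
G(0) = D - C A^{-1} B = 0 - (-1/2) = 1/2 ≈ 0.5000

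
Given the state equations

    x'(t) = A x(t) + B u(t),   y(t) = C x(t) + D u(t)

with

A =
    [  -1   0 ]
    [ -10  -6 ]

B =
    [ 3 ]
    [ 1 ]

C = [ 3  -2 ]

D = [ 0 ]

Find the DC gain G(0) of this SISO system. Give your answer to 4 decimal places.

G(0) = C(-A)^{-1}B + D = -C A^{-1} B + D.
det A = 6, so A^{-1} = (1/6)·adj(A) = [[-1, 0], [5/3, -1/6]]
A^{-1} B = [-3, 29/6]^T
C A^{-1} B = -56/3
G(0) = D - C A^{-1} B = 0 - (-56/3) = 56/3 ≈ 18.6667

18.6667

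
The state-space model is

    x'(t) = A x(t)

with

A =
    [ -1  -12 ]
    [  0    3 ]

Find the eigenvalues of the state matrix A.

det(sI - A) = s^2 - (tr A)s + det A, with tr A = (-1) + 3 = 2 and det A = (-1)·3 - (-12)·0 = -3 - 0 = -3.
So p(s) = det(sI - A) = s^2 - 2s - 3.
Factor s^2 - 2s - 3: two numbers with sum 2 and product -3 are 3 and -1, so s^2 - 2s - 3 = (s - 3)(s + 1).
Hence p(s) = (s - 3) (s + 1), with roots -1, 3.
At least one eigenvalue has non-negative real part, so the system is not asymptotically stable.

-1, 3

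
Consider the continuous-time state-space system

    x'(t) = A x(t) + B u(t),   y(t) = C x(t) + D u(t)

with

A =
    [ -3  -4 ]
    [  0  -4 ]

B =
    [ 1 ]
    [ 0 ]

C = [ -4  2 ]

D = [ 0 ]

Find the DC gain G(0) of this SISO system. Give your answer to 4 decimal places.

G(0) = C(-A)^{-1}B + D = -C A^{-1} B + D.
det A = 12, so A^{-1} = (1/12)·adj(A) = [[-1/3, 1/3], [0, -1/4]]
A^{-1} B = [-1/3, 0]^T
C A^{-1} B = 4/3
G(0) = D - C A^{-1} B = 0 - (4/3) = -4/3 ≈ -1.3333

-1.3333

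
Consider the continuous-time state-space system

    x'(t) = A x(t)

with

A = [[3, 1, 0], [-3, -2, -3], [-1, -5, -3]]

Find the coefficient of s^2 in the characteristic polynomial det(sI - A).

Expand det(sI - A) for the 3×3 matrix.
p(s) = s^3 + 2s^2 - 21s + 33.
(Check: constant term = det(-A) = (-1)^3 det A = 33; coefficient of s^2 = -tr A = 2.)
The coefficient of s^2 is 2.

2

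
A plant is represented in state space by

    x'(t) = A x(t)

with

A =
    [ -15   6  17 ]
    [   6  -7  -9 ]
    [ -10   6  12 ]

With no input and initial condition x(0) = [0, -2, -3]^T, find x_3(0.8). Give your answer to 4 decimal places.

-6.9287

det(sI - A) = s^3 - (tr A)s^2 + (M11 + M22 + M33)s - det A, where Mii is the 2×2 principal minor of A obtained by deleting row i and column i.
tr A = (-15) + (-7) + 12 = -10; M11 = (-7)·12 - (-9)·6 = -84 - (-54) = -30; M22 = (-15)·12 - 17·(-10) = -180 - (-170) = -10; M33 = (-15)·(-7) - 6·6 = 105 - 36 = 69; sum of minors = 29.
det A = (-15)·((-7)·12 - (-9)·6) - 6·(6·12 - (-9)·(-10)) + 17·(6·6 - (-7)·(-10)) = (-15)·(-30) - 6·(-18) + 17·(-34) = -20.
So p(s) = det(sI - A) = s^3 + 10s^2 + 29s + 20.
Rational-root test: any integer root divides 20. Testing small divisors, s = -1 works: p(-1) = -1 + 10 + (-29) + 20 = 0, so (s + 1) is a factor.
Dividing, p(s) = (s + 1)(s^2 + 9s + 20).
Factor s^2 + 9s + 20: two numbers with sum -9 and product 20 are -4 and -5, so s^2 + 9s + 20 = (s + 4)(s + 5).
Hence p(s) = (s + 1) (s + 4) (s + 5), with roots -5, -4, -1.
The eigenvalues -5, -4, -1 are distinct and real, so A is diagonalisable and x(t) = e^{At} x(0) = V diag(e^{λ_i t}) V^{-1} x(0), where the columns of V are the eigenvectors.
λ = -5: A - (-5)I = [[-10, 6, 17], [6, -2, -9], [-10, 6, 17]]. v must be orthogonal to every row; (row 1) × (row 2) = [-20, 12, -16], so take v_1 = [5, -3, 4]^T.
λ = -4: A - (-4)I = [[-11, 6, 17], [6, -3, -9], [-10, 6, 16]]. v must be orthogonal to every row; (row 1) × (row 2) = [-3, 3, -3], so take v_2 = [-1, 1, -1]^T.
λ = -1: A - (-1)I = [[-14, 6, 17], [6, -6, -9], [-10, 6, 13]]. v must be orthogonal to every row; (row 1) × (row 2) = [48, -24, 48], so take v_3 = [2, -1, 2]^T.
V = [v_1 v_2 v_3] = [[5, -1, 2], [-3, 1, -1], [4, -1, 2]] has det V = 1, so V^{-1} = adj(V)/det V = [[1, 0, -1], [2, 2, -1], [-1, 1, 2]].
Modal coordinates z(0) = V^{-1} x(0): 1·0 + 0·(-2) + (-1)·(-3) = 3; 2·0 + 2·(-2) + (-1)·(-3) = -1; (-1)·0 + 1·(-2) + 2·(-3) = -8; so z(0) = [3, -1, -8]^T.
x_3(t) = Σ_i (v_i)_3 · z_i(0) · e^{λ_i t} (row 3 of V times the modal terms).
x_3(0.8) = 4·3·e^{-5·0.8} + (-1)·(-1)·e^{-4·0.8} + 2·(-8)·e^{-1·0.8} = 12·0.018316 + 1·0.040762 + (-16)·0.449329 = -6.9287.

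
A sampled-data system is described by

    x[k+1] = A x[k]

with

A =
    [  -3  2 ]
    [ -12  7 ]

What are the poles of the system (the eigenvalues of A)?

1, 3

det(zI - A) = z^2 - (tr A)z + det A, with tr A = (-3) + 7 = 4 and det A = (-3)·7 - 2·(-12) = -21 - (-24) = 3.
So p(z) = det(zI - A) = z^2 - 4z + 3.
Factor z^2 - 4z + 3: two numbers with sum 4 and product 3 are 3 and 1, so z^2 - 4z + 3 = (z - 3)(z - 1).
Hence p(z) = (z - 3) (z - 1), with roots 1, 3.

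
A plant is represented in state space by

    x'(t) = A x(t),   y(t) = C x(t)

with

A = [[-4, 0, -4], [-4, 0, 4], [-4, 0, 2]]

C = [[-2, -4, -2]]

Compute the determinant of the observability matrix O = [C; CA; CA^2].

CA = [[32, 0, -12]]
CA^2 = [[-80, 0, -152]]
Observability matrix O = [C; CA; CA^2] = [[-2, -4, -2], [32, 0, -12], [-80, 0, -152]]
Expanding along the first row, det(O) = (-2)·(0·(-152) - (-12)·0) - (-4)·(32·(-152) - (-12)·(-80)) + (-2)·(32·0 - 0·(-80)) = (-2)·0 - (-4)·(-5824) + (-2)·0 = -23296
Since det(O) ≠ 0, rank(O) = 3 and the system is completely observable.

-23296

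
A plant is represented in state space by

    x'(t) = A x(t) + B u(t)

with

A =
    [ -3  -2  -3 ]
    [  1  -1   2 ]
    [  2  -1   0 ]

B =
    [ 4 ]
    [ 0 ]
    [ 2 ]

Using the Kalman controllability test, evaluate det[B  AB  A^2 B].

-952

AB = [[-18], [8], [8]]
A^2B = [[14], [-10], [-44]]
Controllability matrix C = [B  AB  A^2B] = [[4, -18, 14], [0, 8, -10], [2, 8, -44]]
Expanding along the first row, det(C) = 4·(8·(-44) - (-10)·8) - (-18)·(0·(-44) - (-10)·2) + 14·(0·8 - 8·2) = 4·(-272) - (-18)·20 + 14·(-16) = -952
Since det(C) ≠ 0, rank(C) = 3 and the system is completely controllable.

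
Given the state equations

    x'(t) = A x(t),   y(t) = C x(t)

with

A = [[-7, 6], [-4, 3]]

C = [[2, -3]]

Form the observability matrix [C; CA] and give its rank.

CA = [[-2, 3]]
Observability matrix O = [C; CA] = [[2, -3], [-2, 3]]
Every row of O is a scalar multiple of row 1 = [2, -3] (multipliers 1, -1), so the rows span a one-dimensional space.
O ≠ 0, hence rank(O) = 1.
rank(O) = 1 < n = 2, so the pair (A, C) is not completely observable.

1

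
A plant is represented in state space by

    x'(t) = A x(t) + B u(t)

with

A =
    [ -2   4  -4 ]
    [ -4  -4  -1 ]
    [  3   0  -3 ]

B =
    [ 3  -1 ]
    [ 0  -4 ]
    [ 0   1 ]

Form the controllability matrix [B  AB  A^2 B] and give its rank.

AB = [[-6, -18], [-12, 19], [9, -6]]
A^2B = [[-72, 136], [63, 2], [-45, -36]]
Controllability matrix C = [B  AB  A^2B] = [[3, -1, -6, -18, -72, 136], [0, -4, -12, 19, 63, 2], [0, 1, 9, -6, -45, -36]]
Take the 3×3 submatrix of C formed by columns 1, 2, 3: [[3, -1, -6], [0, -4, -12], [0, 1, 9]]. Its determinant is 3·((-4)·9 - (-12)·1) - (-1)·(0·9 - (-12)·0) + (-6)·(0·1 - (-4)·0) = 3·(-24) - (-1)·0 + (-6)·0 = -72 ≠ 0.
So rank(C) ≥ 3; since C has 3 rows, rank(C) = 3.
rank(C) = 3 = n, so the pair (A, B) is completely controllable.

3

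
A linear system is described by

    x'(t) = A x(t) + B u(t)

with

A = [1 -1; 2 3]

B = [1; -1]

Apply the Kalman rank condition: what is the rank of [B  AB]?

AB = [[2], [-1]]
Controllability matrix C = [B  AB] = [[1, 2], [-1, -1]]
det(C) = 1·(-1) - 2·(-1) = -1 - (-2) = 1 ≠ 0, so rank(C) = 2.
rank(C) = 2 = n, so the pair (A, B) is completely controllable.

2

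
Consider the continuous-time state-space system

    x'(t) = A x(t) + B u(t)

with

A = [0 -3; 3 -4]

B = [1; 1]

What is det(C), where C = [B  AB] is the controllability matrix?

AB = [[-3], [-1]]
Controllability matrix C = [B  AB] = [[1, -3], [1, -1]]
det(C) = 1·(-1) - (-3)·1 = -1 - (-3) = 2
Since det(C) ≠ 0, rank(C) = 2 and the system is completely controllable.

2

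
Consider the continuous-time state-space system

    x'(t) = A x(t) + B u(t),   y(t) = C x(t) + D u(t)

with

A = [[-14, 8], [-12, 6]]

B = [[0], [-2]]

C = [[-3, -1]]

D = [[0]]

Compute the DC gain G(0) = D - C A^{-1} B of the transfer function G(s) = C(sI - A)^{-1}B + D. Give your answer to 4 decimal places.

6.3333

G(0) = C(-A)^{-1}B + D = -C A^{-1} B + D.
det A = 12, so A^{-1} = (1/12)·adj(A) = [[1/2, -2/3], [1, -7/6]]
A^{-1} B = [4/3, 7/3]^T
C A^{-1} B = -19/3
G(0) = D - C A^{-1} B = 0 - (-19/3) = 19/3 ≈ 6.3333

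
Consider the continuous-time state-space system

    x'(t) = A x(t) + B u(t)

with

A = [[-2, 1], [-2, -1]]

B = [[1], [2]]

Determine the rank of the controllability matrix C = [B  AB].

2

AB = [[0], [-4]]
Controllability matrix C = [B  AB] = [[1, 0], [2, -4]]
det(C) = 1·(-4) - 0·2 = -4 - 0 = -4 ≠ 0, so rank(C) = 2.
rank(C) = 2 = n, so the pair (A, B) is completely controllable.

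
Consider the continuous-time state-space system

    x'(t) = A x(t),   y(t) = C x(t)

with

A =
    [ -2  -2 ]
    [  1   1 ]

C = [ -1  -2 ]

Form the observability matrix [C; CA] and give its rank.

1

CA = [[0, 0]]
Observability matrix O = [C; CA] = [[-1, -2], [0, 0]]
Every row of O is a scalar multiple of row 1 = [-1, -2] (multipliers 1, 0), so the rows span a one-dimensional space.
O ≠ 0, hence rank(O) = 1.
rank(O) = 1 < n = 2, so the pair (A, C) is not completely observable.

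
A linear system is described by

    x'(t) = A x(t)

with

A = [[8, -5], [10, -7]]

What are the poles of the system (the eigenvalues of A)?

det(sI - A) = s^2 - (tr A)s + det A, with tr A = 8 + (-7) = 1 and det A = 8·(-7) - (-5)·10 = -56 - (-50) = -6.
So p(s) = det(sI - A) = s^2 - s - 6.
Factor s^2 - s - 6: two numbers with sum 1 and product -6 are 3 and -2, so s^2 - s - 6 = (s - 3)(s + 2).
Hence p(s) = (s - 3) (s + 2), with roots -2, 3.
At least one eigenvalue has non-negative real part, so the system is not asymptotically stable.

-2, 3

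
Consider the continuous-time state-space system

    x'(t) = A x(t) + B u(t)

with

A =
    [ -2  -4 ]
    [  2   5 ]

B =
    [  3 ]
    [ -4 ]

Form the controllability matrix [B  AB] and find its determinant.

-2

AB = [[10], [-14]]
Controllability matrix C = [B  AB] = [[3, 10], [-4, -14]]
det(C) = 3·(-14) - 10·(-4) = -42 - (-40) = -2
Since det(C) ≠ 0, rank(C) = 2 and the system is completely controllable.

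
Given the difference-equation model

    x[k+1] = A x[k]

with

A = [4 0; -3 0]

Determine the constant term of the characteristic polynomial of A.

0

For a 2×2 matrix, det(zI - A) = z^2 - (tr A)z + det A.
tr A = 4, det A = 0.
So p(z) = z^2 - 4z.
The constant term is 0.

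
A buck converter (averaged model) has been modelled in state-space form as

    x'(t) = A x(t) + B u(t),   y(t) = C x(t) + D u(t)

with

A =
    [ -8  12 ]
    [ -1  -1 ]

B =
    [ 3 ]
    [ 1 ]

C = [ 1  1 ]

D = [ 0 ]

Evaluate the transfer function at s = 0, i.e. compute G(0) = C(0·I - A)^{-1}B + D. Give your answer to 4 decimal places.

1.0000

G(0) = C(-A)^{-1}B + D = -C A^{-1} B + D.
det A = 20, so A^{-1} = (1/20)·adj(A) = [[-1/20, -3/5], [1/20, -2/5]]
A^{-1} B = [-3/4, -1/4]^T
C A^{-1} B = -1
G(0) = D - C A^{-1} B = 0 - (-1) = 1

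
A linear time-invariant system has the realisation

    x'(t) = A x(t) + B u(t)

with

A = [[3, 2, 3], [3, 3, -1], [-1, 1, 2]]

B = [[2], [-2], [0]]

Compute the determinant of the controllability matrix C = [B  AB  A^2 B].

AB = [[2], [0], [-4]]
A^2B = [[-6], [10], [-10]]
Controllability matrix C = [B  AB  A^2B] = [[2, 2, -6], [-2, 0, 10], [0, -4, -10]]
Expanding along the first row, det(C) = 2·(0·(-10) - 10·(-4)) - 2·((-2)·(-10) - 10·0) + (-6)·((-2)·(-4) - 0·0) = 2·40 - 2·20 + (-6)·8 = -8
Since det(C) ≠ 0, rank(C) = 3 and the system is completely controllable.

-8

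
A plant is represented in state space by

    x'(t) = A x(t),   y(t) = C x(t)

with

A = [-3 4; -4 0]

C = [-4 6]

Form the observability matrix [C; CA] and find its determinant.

136

CA = [[-12, -16]]
Observability matrix O = [C; CA] = [[-4, 6], [-12, -16]]
det(O) = (-4)·(-16) - 6·(-12) = 64 - (-72) = 136
Since det(O) ≠ 0, rank(O) = 2 and the system is completely observable.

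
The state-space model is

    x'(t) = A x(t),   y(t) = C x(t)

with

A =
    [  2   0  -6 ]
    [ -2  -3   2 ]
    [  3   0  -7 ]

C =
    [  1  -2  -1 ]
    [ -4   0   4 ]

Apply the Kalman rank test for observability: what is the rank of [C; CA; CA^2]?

CA = [[3, 6, -3], [4, 0, -4]]
CA^2 = [[-15, -18, 15], [-4, 0, 4]]
Observability matrix O = [C; CA; CA^2] = [[1, -2, -1], [-4, 0, 4], [3, 6, -3], [4, 0, -4], [-15, -18, 15], [-4, 0, 4]]
The columns c1, c2, c3 of O are linearly dependent: c1 + c3 = 0 (check each entry), so rank(O) ≤ 2.
The 2×2 minor from rows 1, 2, columns 1, 2 is 1·0 - (-2)·(-4) = 0 - 8 = -8 ≠ 0, so rank(O) = 2.
rank(O) = 2 < n = 3, so the pair (A, C) is not completely observable.

2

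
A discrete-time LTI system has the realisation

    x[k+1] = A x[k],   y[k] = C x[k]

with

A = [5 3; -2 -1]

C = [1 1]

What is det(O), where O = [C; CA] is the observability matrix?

CA = [[3, 2]]
Observability matrix O = [C; CA] = [[1, 1], [3, 2]]
det(O) = 1·2 - 1·3 = 2 - 3 = -1
Since det(O) ≠ 0, rank(O) = 2 and the system is completely observable.

-1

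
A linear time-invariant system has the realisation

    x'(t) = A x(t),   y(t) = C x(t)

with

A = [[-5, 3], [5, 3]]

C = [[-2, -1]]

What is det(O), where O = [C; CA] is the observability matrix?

CA = [[5, -9]]
Observability matrix O = [C; CA] = [[-2, -1], [5, -9]]
det(O) = (-2)·(-9) - (-1)·5 = 18 - (-5) = 23
Since det(O) ≠ 0, rank(O) = 2 and the system is completely observable.

23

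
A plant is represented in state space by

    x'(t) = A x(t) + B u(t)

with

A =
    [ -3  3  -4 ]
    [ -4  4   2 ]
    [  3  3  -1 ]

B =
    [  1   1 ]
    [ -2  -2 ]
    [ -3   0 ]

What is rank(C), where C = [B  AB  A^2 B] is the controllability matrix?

AB = [[3, -9], [-18, -12], [0, -3]]
A^2B = [[-63, 3], [-84, -18], [-45, -60]]
Controllability matrix C = [B  AB  A^2B] = [[1, 1, 3, -9, -63, 3], [-2, -2, -18, -12, -84, -18], [-3, 0, 0, -3, -45, -60]]
Take the 3×3 submatrix of C formed by columns 1, 2, 3: [[1, 1, 3], [-2, -2, -18], [-3, 0, 0]]. Its determinant is 1·((-2)·0 - (-18)·0) - 1·((-2)·0 - (-18)·(-3)) + 3·((-2)·0 - (-2)·(-3)) = 1·0 - 1·(-54) + 3·(-6) = 36 ≠ 0.
So rank(C) ≥ 3; since C has 3 rows, rank(C) = 3.
rank(C) = 3 = n, so the pair (A, B) is completely controllable.

3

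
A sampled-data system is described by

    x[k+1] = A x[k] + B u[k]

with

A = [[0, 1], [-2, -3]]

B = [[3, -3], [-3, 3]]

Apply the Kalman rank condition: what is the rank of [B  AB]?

AB = [[-3, 3], [3, -3]]
Controllability matrix C = [B  AB] = [[3, -3, -3, 3], [-3, 3, 3, -3]]
Every column of C is a scalar multiple of column 1 = [3, -3] (multipliers 1, -1, -1, 1), so the columns span a one-dimensional space.
C ≠ 0, hence rank(C) = 1.
rank(C) = 1 < n = 2, so the pair (A, B) is not completely controllable.

1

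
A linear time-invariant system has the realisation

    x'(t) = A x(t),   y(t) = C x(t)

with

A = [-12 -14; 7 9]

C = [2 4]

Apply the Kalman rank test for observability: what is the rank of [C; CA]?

CA = [[4, 8]]
Observability matrix O = [C; CA] = [[2, 4], [4, 8]]
Every row of O is a scalar multiple of row 1 = [2, 4] (multipliers 1, 2), so the rows span a one-dimensional space.
O ≠ 0, hence rank(O) = 1.
rank(O) = 1 < n = 2, so the pair (A, C) is not completely observable.

1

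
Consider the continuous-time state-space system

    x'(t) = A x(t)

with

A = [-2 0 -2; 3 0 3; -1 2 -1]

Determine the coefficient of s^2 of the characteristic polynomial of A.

Expand det(sI - A) for the 3×3 matrix.
p(s) = s^3 + 3s^2 - 6s.
(Check: constant term = det(-A) = (-1)^3 det A = 0; coefficient of s^2 = -tr A = 3.)
The coefficient of s^2 is 3.

3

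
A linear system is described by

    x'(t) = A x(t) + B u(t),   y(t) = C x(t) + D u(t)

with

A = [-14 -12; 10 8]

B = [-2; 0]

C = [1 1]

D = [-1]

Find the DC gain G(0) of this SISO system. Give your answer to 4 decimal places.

G(0) = C(-A)^{-1}B + D = -C A^{-1} B + D.
det A = 8, so A^{-1} = (1/8)·adj(A) = [[1, 3/2], [-5/4, -7/4]]
A^{-1} B = [-2, 5/2]^T
C A^{-1} B = 1/2
G(0) = D - C A^{-1} B = -1 - (1/2) = -3/2 ≈ -1.5000

-1.5000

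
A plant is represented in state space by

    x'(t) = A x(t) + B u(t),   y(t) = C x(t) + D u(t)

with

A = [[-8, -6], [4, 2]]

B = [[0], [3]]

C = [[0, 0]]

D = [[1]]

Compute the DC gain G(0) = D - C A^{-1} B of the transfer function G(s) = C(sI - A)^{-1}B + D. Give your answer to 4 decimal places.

1.0000

G(0) = C(-A)^{-1}B + D = -C A^{-1} B + D.
det A = 8, so A^{-1} = (1/8)·adj(A) = [[1/4, 3/4], [-1/2, -1]]
A^{-1} B = [9/4, -3]^T
C A^{-1} B = 0
G(0) = D - C A^{-1} B = 1 - (0) = 1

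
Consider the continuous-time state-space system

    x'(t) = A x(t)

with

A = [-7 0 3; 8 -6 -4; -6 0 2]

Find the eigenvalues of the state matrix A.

det(sI - A) = s^3 - (tr A)s^2 + (M11 + M22 + M33)s - det A, where Mii is the 2×2 principal minor of A obtained by deleting row i and column i.
tr A = (-7) + (-6) + 2 = -11; M11 = (-6)·2 - (-4)·0 = -12 - 0 = -12; M22 = (-7)·2 - 3·(-6) = -14 - (-18) = 4; M33 = (-7)·(-6) - 0·8 = 42 - 0 = 42; sum of minors = 34.
det A = (-7)·((-6)·2 - (-4)·0) - 0·(8·2 - (-4)·(-6)) + 3·(8·0 - (-6)·(-6)) = (-7)·(-12) - 0·(-8) + 3·(-36) = -24.
So p(s) = det(sI - A) = s^3 + 11s^2 + 34s + 24.
Rational-root test: any integer root divides 24. Testing small divisors, s = -1 works: p(-1) = -1 + 11 + (-34) + 24 = 0, so (s + 1) is a factor.
Dividing, p(s) = (s + 1)(s^2 + 10s + 24).
Factor s^2 + 10s + 24: two numbers with sum -10 and product 24 are -4 and -6, so s^2 + 10s + 24 = (s + 4)(s + 6).
Hence p(s) = (s + 1) (s + 4) (s + 6), with roots -6, -4, -1.
All eigenvalues have negative real part, so the system is asymptotically stable.

-6, -4, -1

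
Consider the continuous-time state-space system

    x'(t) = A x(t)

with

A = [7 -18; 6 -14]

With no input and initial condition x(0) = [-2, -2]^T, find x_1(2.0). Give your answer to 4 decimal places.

0.0730

det(sI - A) = s^2 - (tr A)s + det A, with tr A = 7 + (-14) = -7 and det A = 7·(-14) - (-18)·6 = -98 - (-108) = 10.
So p(s) = det(sI - A) = s^2 + 7s + 10.
Factor s^2 + 7s + 10: two numbers with sum -7 and product 10 are -2 and -5, so s^2 + 7s + 10 = (s + 2)(s + 5).
Hence p(s) = (s + 2) (s + 5), with roots -5, -2.
The eigenvalues -5, -2 are distinct and real, so A is diagonalisable and x(t) = e^{At} x(0) = V diag(e^{λ_i t}) V^{-1} x(0), where the columns of V are the eigenvectors.
λ = -5: A - (-5)I = [[12, -18], [6, -9]]. Row 1 gives 12·v1 + (-18)·v2 = 0, so take v_1 = [-3, -2]^T.
λ = -2: A - (-2)I = [[9, -18], [6, -12]]. Row 1 gives 9·v1 + (-18)·v2 = 0, so take v_2 = [2, 1]^T.
V = [v_1 v_2] = [[-3, 2], [-2, 1]] has det V = 1, so V^{-1} = adj(V)/det V = [[1, -2], [2, -3]].
Modal coordinates z(0) = V^{-1} x(0): 1·(-2) + (-2)·(-2) = 2; 2·(-2) + (-3)·(-2) = 2; so z(0) = [2, 2]^T.
x_1(t) = Σ_i (v_i)_1 · z_i(0) · e^{λ_i t} (row 1 of V times the modal terms).
x_1(2.0) = (-3)·2·e^{-5·2.0} + 2·2·e^{-2·2.0} = (-6)·0.000045 + 4·0.018316 = 0.0730.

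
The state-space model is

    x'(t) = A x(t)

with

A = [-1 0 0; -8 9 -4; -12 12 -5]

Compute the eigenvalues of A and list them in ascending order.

-1, 1, 3

det(sI - A) = s^3 - (tr A)s^2 + (M11 + M22 + M33)s - det A, where Mii is the 2×2 principal minor of A obtained by deleting row i and column i.
tr A = (-1) + 9 + (-5) = 3; M11 = 9·(-5) - (-4)·12 = -45 - (-48) = 3; M22 = (-1)·(-5) - 0·(-12) = 5 - 0 = 5; M33 = (-1)·9 - 0·(-8) = -9 - 0 = -9; sum of minors = -1.
det A = (-1)·(9·(-5) - (-4)·12) - 0·((-8)·(-5) - (-4)·(-12)) + 0·((-8)·12 - 9·(-12)) = (-1)·3 - 0·(-8) + 0·12 = -3.
So p(s) = det(sI - A) = s^3 - 3s^2 - s + 3.
Rational-root test: any integer root divides 3. Testing small divisors, s = -1 works: p(-1) = -1 + (-3) + 1 + 3 = 0, so (s + 1) is a factor.
Dividing, p(s) = (s + 1)(s^2 - 4s + 3).
Factor s^2 - 4s + 3: two numbers with sum 4 and product 3 are 3 and 1, so s^2 - 4s + 3 = (s - 3)(s - 1).
Hence p(s) = (s - 3) (s - 1) (s + 1), with roots -1, 1, 3.
At least one eigenvalue has non-negative real part, so the system is not asymptotically stable.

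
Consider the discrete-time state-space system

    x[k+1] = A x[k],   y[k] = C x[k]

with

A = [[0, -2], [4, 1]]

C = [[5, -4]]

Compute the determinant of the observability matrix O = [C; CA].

-134

CA = [[-16, -14]]
Observability matrix O = [C; CA] = [[5, -4], [-16, -14]]
det(O) = 5·(-14) - (-4)·(-16) = -70 - 64 = -134
Since det(O) ≠ 0, rank(O) = 2 and the system is completely observable.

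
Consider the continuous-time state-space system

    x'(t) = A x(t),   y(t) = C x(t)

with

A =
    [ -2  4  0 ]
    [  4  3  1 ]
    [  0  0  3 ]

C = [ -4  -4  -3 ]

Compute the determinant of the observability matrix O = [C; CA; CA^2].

960

CA = [[-8, -28, -13]]
CA^2 = [[-96, -116, -67]]
Observability matrix O = [C; CA; CA^2] = [[-4, -4, -3], [-8, -28, -13], [-96, -116, -67]]
Expanding along the first row, det(O) = (-4)·((-28)·(-67) - (-13)·(-116)) - (-4)·((-8)·(-67) - (-13)·(-96)) + (-3)·((-8)·(-116) - (-28)·(-96)) = (-4)·368 - (-4)·(-712) + (-3)·(-1760) = 960
Since det(O) ≠ 0, rank(O) = 3 and the system is completely observable.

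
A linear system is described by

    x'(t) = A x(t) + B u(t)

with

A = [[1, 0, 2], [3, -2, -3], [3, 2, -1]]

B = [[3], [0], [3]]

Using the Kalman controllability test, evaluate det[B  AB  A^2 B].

AB = [[9], [0], [6]]
A^2B = [[21], [9], [21]]
Controllability matrix C = [B  AB  A^2B] = [[3, 9, 21], [0, 0, 9], [3, 6, 21]]
Expanding along the first row, det(C) = 3·(0·21 - 9·6) - 9·(0·21 - 9·3) + 21·(0·6 - 0·3) = 3·(-54) - 9·(-27) + 21·0 = 81
Since det(C) ≠ 0, rank(C) = 3 and the system is completely controllable.

81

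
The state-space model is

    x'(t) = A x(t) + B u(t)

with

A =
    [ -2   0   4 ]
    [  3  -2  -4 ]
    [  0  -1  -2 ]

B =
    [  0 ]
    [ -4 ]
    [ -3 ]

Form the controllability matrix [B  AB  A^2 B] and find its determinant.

AB = [[-12], [20], [10]]
A^2B = [[64], [-116], [-40]]
Controllability matrix C = [B  AB  A^2B] = [[0, -12, 64], [-4, 20, -116], [-3, 10, -40]]
Expanding along the first row, det(C) = 0·(20·(-40) - (-116)·10) - (-12)·((-4)·(-40) - (-116)·(-3)) + 64·((-4)·10 - 20·(-3)) = 0·360 - (-12)·(-188) + 64·20 = -976
Since det(C) ≠ 0, rank(C) = 3 and the system is completely controllable.

-976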